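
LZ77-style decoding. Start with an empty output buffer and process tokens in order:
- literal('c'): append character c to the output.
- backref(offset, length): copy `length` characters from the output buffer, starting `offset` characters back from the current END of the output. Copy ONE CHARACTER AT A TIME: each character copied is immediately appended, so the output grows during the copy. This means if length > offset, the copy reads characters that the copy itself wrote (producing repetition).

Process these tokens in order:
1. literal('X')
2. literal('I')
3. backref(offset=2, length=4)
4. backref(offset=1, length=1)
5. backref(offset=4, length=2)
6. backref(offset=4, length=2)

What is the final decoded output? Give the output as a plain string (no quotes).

Token 1: literal('X'). Output: "X"
Token 2: literal('I'). Output: "XI"
Token 3: backref(off=2, len=4) (overlapping!). Copied 'XIXI' from pos 0. Output: "XIXIXI"
Token 4: backref(off=1, len=1). Copied 'I' from pos 5. Output: "XIXIXII"
Token 5: backref(off=4, len=2). Copied 'IX' from pos 3. Output: "XIXIXIIIX"
Token 6: backref(off=4, len=2). Copied 'II' from pos 5. Output: "XIXIXIIIXII"

Answer: XIXIXIIIXII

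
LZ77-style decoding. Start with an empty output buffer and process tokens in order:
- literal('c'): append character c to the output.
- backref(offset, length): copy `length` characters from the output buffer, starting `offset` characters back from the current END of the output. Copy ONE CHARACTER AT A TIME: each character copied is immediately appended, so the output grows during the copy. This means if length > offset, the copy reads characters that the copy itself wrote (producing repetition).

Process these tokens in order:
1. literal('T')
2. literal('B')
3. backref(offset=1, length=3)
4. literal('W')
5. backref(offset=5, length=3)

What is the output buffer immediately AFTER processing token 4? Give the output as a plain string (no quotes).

Answer: TBBBBW

Derivation:
Token 1: literal('T'). Output: "T"
Token 2: literal('B'). Output: "TB"
Token 3: backref(off=1, len=3) (overlapping!). Copied 'BBB' from pos 1. Output: "TBBBB"
Token 4: literal('W'). Output: "TBBBBW"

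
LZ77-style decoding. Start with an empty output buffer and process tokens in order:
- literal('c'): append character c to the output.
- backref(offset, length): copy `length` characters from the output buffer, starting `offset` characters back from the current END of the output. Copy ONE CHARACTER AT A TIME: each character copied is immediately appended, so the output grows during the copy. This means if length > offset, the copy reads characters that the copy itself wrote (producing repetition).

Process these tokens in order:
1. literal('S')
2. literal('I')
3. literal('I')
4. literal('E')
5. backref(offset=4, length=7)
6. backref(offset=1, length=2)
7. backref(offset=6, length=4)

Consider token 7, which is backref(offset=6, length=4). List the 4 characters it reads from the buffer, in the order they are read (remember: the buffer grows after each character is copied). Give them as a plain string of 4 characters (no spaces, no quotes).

Token 1: literal('S'). Output: "S"
Token 2: literal('I'). Output: "SI"
Token 3: literal('I'). Output: "SII"
Token 4: literal('E'). Output: "SIIE"
Token 5: backref(off=4, len=7) (overlapping!). Copied 'SIIESII' from pos 0. Output: "SIIESIIESII"
Token 6: backref(off=1, len=2) (overlapping!). Copied 'II' from pos 10. Output: "SIIESIIESIIII"
Token 7: backref(off=6, len=4). Buffer before: "SIIESIIESIIII" (len 13)
  byte 1: read out[7]='E', append. Buffer now: "SIIESIIESIIIIE"
  byte 2: read out[8]='S', append. Buffer now: "SIIESIIESIIIIES"
  byte 3: read out[9]='I', append. Buffer now: "SIIESIIESIIIIESI"
  byte 4: read out[10]='I', append. Buffer now: "SIIESIIESIIIIESII"

Answer: ESII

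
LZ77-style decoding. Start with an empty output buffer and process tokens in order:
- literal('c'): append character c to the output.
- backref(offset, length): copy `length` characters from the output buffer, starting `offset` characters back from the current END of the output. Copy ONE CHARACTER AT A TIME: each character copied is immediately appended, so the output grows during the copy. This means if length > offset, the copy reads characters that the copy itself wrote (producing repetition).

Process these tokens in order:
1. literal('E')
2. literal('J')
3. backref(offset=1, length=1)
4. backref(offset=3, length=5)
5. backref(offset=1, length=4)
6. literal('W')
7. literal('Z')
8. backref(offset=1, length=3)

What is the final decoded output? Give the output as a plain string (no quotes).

Token 1: literal('E'). Output: "E"
Token 2: literal('J'). Output: "EJ"
Token 3: backref(off=1, len=1). Copied 'J' from pos 1. Output: "EJJ"
Token 4: backref(off=3, len=5) (overlapping!). Copied 'EJJEJ' from pos 0. Output: "EJJEJJEJ"
Token 5: backref(off=1, len=4) (overlapping!). Copied 'JJJJ' from pos 7. Output: "EJJEJJEJJJJJ"
Token 6: literal('W'). Output: "EJJEJJEJJJJJW"
Token 7: literal('Z'). Output: "EJJEJJEJJJJJWZ"
Token 8: backref(off=1, len=3) (overlapping!). Copied 'ZZZ' from pos 13. Output: "EJJEJJEJJJJJWZZZZ"

Answer: EJJEJJEJJJJJWZZZZ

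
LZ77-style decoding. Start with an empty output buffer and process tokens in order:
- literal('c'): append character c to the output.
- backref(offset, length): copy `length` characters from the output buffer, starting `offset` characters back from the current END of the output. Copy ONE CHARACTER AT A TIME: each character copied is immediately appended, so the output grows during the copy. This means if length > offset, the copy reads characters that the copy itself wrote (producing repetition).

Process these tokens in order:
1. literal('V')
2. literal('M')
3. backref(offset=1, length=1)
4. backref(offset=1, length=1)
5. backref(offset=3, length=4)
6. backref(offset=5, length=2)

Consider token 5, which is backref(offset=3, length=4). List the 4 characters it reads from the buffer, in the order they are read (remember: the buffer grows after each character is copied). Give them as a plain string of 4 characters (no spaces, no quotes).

Answer: MMMM

Derivation:
Token 1: literal('V'). Output: "V"
Token 2: literal('M'). Output: "VM"
Token 3: backref(off=1, len=1). Copied 'M' from pos 1. Output: "VMM"
Token 4: backref(off=1, len=1). Copied 'M' from pos 2. Output: "VMMM"
Token 5: backref(off=3, len=4). Buffer before: "VMMM" (len 4)
  byte 1: read out[1]='M', append. Buffer now: "VMMMM"
  byte 2: read out[2]='M', append. Buffer now: "VMMMMM"
  byte 3: read out[3]='M', append. Buffer now: "VMMMMMM"
  byte 4: read out[4]='M', append. Buffer now: "VMMMMMMM"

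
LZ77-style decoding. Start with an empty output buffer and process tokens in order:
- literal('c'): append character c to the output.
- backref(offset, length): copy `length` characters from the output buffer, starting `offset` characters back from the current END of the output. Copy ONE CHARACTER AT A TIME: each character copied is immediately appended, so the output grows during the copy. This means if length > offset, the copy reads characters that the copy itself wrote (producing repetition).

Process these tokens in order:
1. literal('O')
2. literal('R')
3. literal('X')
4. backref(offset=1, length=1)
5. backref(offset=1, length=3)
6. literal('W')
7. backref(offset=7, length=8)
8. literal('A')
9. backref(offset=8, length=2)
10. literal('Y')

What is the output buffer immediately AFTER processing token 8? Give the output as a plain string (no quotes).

Token 1: literal('O'). Output: "O"
Token 2: literal('R'). Output: "OR"
Token 3: literal('X'). Output: "ORX"
Token 4: backref(off=1, len=1). Copied 'X' from pos 2. Output: "ORXX"
Token 5: backref(off=1, len=3) (overlapping!). Copied 'XXX' from pos 3. Output: "ORXXXXX"
Token 6: literal('W'). Output: "ORXXXXXW"
Token 7: backref(off=7, len=8) (overlapping!). Copied 'RXXXXXWR' from pos 1. Output: "ORXXXXXWRXXXXXWR"
Token 8: literal('A'). Output: "ORXXXXXWRXXXXXWRA"

Answer: ORXXXXXWRXXXXXWRA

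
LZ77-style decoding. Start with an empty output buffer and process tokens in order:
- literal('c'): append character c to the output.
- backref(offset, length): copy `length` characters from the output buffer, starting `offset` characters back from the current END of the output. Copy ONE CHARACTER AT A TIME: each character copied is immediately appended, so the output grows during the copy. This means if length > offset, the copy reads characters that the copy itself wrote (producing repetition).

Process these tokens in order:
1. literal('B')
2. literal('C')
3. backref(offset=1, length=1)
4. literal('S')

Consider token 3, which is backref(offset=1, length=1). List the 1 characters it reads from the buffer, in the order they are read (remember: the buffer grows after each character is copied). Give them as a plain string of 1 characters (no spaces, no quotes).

Answer: C

Derivation:
Token 1: literal('B'). Output: "B"
Token 2: literal('C'). Output: "BC"
Token 3: backref(off=1, len=1). Buffer before: "BC" (len 2)
  byte 1: read out[1]='C', append. Buffer now: "BCC"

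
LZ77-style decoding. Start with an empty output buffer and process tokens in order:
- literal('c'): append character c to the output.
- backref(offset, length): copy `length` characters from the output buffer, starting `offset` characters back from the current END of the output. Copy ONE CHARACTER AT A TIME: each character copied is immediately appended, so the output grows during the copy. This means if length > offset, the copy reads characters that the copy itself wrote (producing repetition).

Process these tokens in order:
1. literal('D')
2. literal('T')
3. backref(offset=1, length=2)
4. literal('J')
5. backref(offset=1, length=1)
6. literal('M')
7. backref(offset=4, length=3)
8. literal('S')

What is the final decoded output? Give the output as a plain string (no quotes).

Answer: DTTTJJMTJJS

Derivation:
Token 1: literal('D'). Output: "D"
Token 2: literal('T'). Output: "DT"
Token 3: backref(off=1, len=2) (overlapping!). Copied 'TT' from pos 1. Output: "DTTT"
Token 4: literal('J'). Output: "DTTTJ"
Token 5: backref(off=1, len=1). Copied 'J' from pos 4. Output: "DTTTJJ"
Token 6: literal('M'). Output: "DTTTJJM"
Token 7: backref(off=4, len=3). Copied 'TJJ' from pos 3. Output: "DTTTJJMTJJ"
Token 8: literal('S'). Output: "DTTTJJMTJJS"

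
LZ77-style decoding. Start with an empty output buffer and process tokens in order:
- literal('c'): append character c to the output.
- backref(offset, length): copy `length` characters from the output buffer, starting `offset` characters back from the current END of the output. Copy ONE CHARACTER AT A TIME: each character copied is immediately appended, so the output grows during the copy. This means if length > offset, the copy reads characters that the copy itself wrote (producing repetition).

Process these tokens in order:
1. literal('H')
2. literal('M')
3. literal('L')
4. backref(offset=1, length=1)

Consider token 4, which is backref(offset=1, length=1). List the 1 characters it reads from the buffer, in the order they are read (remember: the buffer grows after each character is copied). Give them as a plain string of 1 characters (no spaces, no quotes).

Answer: L

Derivation:
Token 1: literal('H'). Output: "H"
Token 2: literal('M'). Output: "HM"
Token 3: literal('L'). Output: "HML"
Token 4: backref(off=1, len=1). Buffer before: "HML" (len 3)
  byte 1: read out[2]='L', append. Buffer now: "HMLL"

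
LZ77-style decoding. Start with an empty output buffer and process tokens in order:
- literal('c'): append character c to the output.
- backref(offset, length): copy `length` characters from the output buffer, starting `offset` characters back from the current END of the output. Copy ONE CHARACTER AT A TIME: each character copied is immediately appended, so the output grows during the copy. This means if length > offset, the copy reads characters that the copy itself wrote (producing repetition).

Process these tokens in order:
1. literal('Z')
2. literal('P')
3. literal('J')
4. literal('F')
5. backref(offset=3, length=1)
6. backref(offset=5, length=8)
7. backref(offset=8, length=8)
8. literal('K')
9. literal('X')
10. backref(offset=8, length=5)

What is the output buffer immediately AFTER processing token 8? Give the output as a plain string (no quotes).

Answer: ZPJFPZPJFPZPJZPJFPZPJK

Derivation:
Token 1: literal('Z'). Output: "Z"
Token 2: literal('P'). Output: "ZP"
Token 3: literal('J'). Output: "ZPJ"
Token 4: literal('F'). Output: "ZPJF"
Token 5: backref(off=3, len=1). Copied 'P' from pos 1. Output: "ZPJFP"
Token 6: backref(off=5, len=8) (overlapping!). Copied 'ZPJFPZPJ' from pos 0. Output: "ZPJFPZPJFPZPJ"
Token 7: backref(off=8, len=8). Copied 'ZPJFPZPJ' from pos 5. Output: "ZPJFPZPJFPZPJZPJFPZPJ"
Token 8: literal('K'). Output: "ZPJFPZPJFPZPJZPJFPZPJK"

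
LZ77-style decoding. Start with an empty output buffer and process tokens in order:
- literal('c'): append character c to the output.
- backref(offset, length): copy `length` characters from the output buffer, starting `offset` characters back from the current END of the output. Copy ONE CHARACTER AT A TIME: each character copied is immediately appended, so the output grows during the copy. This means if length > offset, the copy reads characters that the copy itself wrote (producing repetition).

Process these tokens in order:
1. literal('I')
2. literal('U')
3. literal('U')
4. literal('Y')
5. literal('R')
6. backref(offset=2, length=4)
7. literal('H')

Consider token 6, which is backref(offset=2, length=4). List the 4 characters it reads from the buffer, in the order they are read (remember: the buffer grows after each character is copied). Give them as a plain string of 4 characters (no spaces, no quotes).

Token 1: literal('I'). Output: "I"
Token 2: literal('U'). Output: "IU"
Token 3: literal('U'). Output: "IUU"
Token 4: literal('Y'). Output: "IUUY"
Token 5: literal('R'). Output: "IUUYR"
Token 6: backref(off=2, len=4). Buffer before: "IUUYR" (len 5)
  byte 1: read out[3]='Y', append. Buffer now: "IUUYRY"
  byte 2: read out[4]='R', append. Buffer now: "IUUYRYR"
  byte 3: read out[5]='Y', append. Buffer now: "IUUYRYRY"
  byte 4: read out[6]='R', append. Buffer now: "IUUYRYRYR"

Answer: YRYR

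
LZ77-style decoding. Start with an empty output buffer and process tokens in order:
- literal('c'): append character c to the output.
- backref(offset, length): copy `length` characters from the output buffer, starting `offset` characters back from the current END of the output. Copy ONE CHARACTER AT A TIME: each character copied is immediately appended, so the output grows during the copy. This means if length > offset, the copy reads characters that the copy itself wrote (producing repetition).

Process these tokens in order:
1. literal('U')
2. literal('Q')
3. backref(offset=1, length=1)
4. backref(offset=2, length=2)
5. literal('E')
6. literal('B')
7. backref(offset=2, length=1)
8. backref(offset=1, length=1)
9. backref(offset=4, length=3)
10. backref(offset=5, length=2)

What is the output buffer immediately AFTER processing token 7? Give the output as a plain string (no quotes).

Answer: UQQQQEBE

Derivation:
Token 1: literal('U'). Output: "U"
Token 2: literal('Q'). Output: "UQ"
Token 3: backref(off=1, len=1). Copied 'Q' from pos 1. Output: "UQQ"
Token 4: backref(off=2, len=2). Copied 'QQ' from pos 1. Output: "UQQQQ"
Token 5: literal('E'). Output: "UQQQQE"
Token 6: literal('B'). Output: "UQQQQEB"
Token 7: backref(off=2, len=1). Copied 'E' from pos 5. Output: "UQQQQEBE"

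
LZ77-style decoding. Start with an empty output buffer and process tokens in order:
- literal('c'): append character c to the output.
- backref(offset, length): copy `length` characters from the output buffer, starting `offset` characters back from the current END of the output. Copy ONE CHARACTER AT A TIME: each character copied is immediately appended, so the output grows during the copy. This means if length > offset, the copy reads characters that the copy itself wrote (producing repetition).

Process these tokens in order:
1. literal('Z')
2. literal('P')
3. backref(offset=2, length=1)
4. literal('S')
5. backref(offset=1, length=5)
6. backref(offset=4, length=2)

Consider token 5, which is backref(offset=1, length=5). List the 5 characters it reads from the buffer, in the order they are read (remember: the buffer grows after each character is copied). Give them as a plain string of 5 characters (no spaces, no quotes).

Token 1: literal('Z'). Output: "Z"
Token 2: literal('P'). Output: "ZP"
Token 3: backref(off=2, len=1). Copied 'Z' from pos 0. Output: "ZPZ"
Token 4: literal('S'). Output: "ZPZS"
Token 5: backref(off=1, len=5). Buffer before: "ZPZS" (len 4)
  byte 1: read out[3]='S', append. Buffer now: "ZPZSS"
  byte 2: read out[4]='S', append. Buffer now: "ZPZSSS"
  byte 3: read out[5]='S', append. Buffer now: "ZPZSSSS"
  byte 4: read out[6]='S', append. Buffer now: "ZPZSSSSS"
  byte 5: read out[7]='S', append. Buffer now: "ZPZSSSSSS"

Answer: SSSSS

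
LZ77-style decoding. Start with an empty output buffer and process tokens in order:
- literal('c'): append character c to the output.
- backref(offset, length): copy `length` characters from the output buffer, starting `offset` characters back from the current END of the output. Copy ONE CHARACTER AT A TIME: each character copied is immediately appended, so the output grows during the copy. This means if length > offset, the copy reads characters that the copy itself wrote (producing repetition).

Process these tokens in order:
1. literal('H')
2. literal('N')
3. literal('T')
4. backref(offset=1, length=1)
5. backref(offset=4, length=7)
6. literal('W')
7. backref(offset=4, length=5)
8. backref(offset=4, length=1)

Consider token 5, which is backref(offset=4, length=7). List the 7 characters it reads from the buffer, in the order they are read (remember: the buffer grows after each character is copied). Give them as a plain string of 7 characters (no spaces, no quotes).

Token 1: literal('H'). Output: "H"
Token 2: literal('N'). Output: "HN"
Token 3: literal('T'). Output: "HNT"
Token 4: backref(off=1, len=1). Copied 'T' from pos 2. Output: "HNTT"
Token 5: backref(off=4, len=7). Buffer before: "HNTT" (len 4)
  byte 1: read out[0]='H', append. Buffer now: "HNTTH"
  byte 2: read out[1]='N', append. Buffer now: "HNTTHN"
  byte 3: read out[2]='T', append. Buffer now: "HNTTHNT"
  byte 4: read out[3]='T', append. Buffer now: "HNTTHNTT"
  byte 5: read out[4]='H', append. Buffer now: "HNTTHNTTH"
  byte 6: read out[5]='N', append. Buffer now: "HNTTHNTTHN"
  byte 7: read out[6]='T', append. Buffer now: "HNTTHNTTHNT"

Answer: HNTTHNT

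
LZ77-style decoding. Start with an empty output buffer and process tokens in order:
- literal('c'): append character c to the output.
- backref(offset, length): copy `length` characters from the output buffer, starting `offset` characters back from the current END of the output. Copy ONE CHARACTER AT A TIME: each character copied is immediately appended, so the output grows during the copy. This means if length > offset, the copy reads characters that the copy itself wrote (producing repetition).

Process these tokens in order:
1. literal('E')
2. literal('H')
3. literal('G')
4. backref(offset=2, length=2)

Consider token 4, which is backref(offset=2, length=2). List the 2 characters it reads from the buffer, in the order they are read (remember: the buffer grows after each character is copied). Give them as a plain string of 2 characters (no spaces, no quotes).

Answer: HG

Derivation:
Token 1: literal('E'). Output: "E"
Token 2: literal('H'). Output: "EH"
Token 3: literal('G'). Output: "EHG"
Token 4: backref(off=2, len=2). Buffer before: "EHG" (len 3)
  byte 1: read out[1]='H', append. Buffer now: "EHGH"
  byte 2: read out[2]='G', append. Buffer now: "EHGHG"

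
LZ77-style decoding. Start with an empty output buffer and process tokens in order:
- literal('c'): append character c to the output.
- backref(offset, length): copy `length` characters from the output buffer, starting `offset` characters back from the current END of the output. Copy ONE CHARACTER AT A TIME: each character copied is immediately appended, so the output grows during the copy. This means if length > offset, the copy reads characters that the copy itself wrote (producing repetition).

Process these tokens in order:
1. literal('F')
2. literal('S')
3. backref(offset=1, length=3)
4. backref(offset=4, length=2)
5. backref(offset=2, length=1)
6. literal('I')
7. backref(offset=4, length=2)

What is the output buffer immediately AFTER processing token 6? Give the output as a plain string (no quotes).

Answer: FSSSSSSSI

Derivation:
Token 1: literal('F'). Output: "F"
Token 2: literal('S'). Output: "FS"
Token 3: backref(off=1, len=3) (overlapping!). Copied 'SSS' from pos 1. Output: "FSSSS"
Token 4: backref(off=4, len=2). Copied 'SS' from pos 1. Output: "FSSSSSS"
Token 5: backref(off=2, len=1). Copied 'S' from pos 5. Output: "FSSSSSSS"
Token 6: literal('I'). Output: "FSSSSSSSI"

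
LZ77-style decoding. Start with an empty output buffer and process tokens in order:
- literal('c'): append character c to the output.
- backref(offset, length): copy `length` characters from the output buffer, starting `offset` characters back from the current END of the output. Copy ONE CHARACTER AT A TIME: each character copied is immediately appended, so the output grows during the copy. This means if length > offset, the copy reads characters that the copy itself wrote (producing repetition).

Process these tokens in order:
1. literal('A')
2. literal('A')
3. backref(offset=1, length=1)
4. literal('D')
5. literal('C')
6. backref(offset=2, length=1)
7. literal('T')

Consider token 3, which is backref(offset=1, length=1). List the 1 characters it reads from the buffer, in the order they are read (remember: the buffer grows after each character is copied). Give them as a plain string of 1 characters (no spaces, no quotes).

Answer: A

Derivation:
Token 1: literal('A'). Output: "A"
Token 2: literal('A'). Output: "AA"
Token 3: backref(off=1, len=1). Buffer before: "AA" (len 2)
  byte 1: read out[1]='A', append. Buffer now: "AAA"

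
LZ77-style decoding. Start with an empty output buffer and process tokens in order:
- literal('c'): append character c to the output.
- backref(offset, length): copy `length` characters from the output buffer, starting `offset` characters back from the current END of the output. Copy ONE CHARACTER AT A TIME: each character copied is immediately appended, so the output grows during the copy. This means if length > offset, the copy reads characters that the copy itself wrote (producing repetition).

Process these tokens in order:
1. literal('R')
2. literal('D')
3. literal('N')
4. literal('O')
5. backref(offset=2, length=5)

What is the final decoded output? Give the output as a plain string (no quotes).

Answer: RDNONONON

Derivation:
Token 1: literal('R'). Output: "R"
Token 2: literal('D'). Output: "RD"
Token 3: literal('N'). Output: "RDN"
Token 4: literal('O'). Output: "RDNO"
Token 5: backref(off=2, len=5) (overlapping!). Copied 'NONON' from pos 2. Output: "RDNONONON"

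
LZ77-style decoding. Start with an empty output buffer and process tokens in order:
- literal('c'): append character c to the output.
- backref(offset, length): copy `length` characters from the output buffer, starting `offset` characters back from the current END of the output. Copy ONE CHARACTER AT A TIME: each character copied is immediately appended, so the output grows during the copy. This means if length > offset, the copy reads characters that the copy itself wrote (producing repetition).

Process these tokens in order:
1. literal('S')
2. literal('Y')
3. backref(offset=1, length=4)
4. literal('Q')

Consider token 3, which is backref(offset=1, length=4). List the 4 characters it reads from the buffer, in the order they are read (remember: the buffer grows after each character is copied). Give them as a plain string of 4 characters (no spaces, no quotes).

Answer: YYYY

Derivation:
Token 1: literal('S'). Output: "S"
Token 2: literal('Y'). Output: "SY"
Token 3: backref(off=1, len=4). Buffer before: "SY" (len 2)
  byte 1: read out[1]='Y', append. Buffer now: "SYY"
  byte 2: read out[2]='Y', append. Buffer now: "SYYY"
  byte 3: read out[3]='Y', append. Buffer now: "SYYYY"
  byte 4: read out[4]='Y', append. Buffer now: "SYYYYY"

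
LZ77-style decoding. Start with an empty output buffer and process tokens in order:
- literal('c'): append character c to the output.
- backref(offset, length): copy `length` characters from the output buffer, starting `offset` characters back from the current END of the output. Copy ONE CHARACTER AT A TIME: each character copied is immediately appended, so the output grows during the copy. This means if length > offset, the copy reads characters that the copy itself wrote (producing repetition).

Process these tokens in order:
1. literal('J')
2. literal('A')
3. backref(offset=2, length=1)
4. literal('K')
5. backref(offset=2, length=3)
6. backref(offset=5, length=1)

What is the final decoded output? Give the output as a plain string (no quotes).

Answer: JAJKJKJJ

Derivation:
Token 1: literal('J'). Output: "J"
Token 2: literal('A'). Output: "JA"
Token 3: backref(off=2, len=1). Copied 'J' from pos 0. Output: "JAJ"
Token 4: literal('K'). Output: "JAJK"
Token 5: backref(off=2, len=3) (overlapping!). Copied 'JKJ' from pos 2. Output: "JAJKJKJ"
Token 6: backref(off=5, len=1). Copied 'J' from pos 2. Output: "JAJKJKJJ"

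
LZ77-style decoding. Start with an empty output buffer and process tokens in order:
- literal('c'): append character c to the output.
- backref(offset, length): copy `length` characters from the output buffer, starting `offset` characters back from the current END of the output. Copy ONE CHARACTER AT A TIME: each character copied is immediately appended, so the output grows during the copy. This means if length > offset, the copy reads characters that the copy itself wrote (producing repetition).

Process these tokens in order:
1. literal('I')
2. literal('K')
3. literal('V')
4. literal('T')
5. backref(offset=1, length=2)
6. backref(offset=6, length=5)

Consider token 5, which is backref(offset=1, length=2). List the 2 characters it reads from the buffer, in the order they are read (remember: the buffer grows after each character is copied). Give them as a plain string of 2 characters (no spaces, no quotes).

Token 1: literal('I'). Output: "I"
Token 2: literal('K'). Output: "IK"
Token 3: literal('V'). Output: "IKV"
Token 4: literal('T'). Output: "IKVT"
Token 5: backref(off=1, len=2). Buffer before: "IKVT" (len 4)
  byte 1: read out[3]='T', append. Buffer now: "IKVTT"
  byte 2: read out[4]='T', append. Buffer now: "IKVTTT"

Answer: TT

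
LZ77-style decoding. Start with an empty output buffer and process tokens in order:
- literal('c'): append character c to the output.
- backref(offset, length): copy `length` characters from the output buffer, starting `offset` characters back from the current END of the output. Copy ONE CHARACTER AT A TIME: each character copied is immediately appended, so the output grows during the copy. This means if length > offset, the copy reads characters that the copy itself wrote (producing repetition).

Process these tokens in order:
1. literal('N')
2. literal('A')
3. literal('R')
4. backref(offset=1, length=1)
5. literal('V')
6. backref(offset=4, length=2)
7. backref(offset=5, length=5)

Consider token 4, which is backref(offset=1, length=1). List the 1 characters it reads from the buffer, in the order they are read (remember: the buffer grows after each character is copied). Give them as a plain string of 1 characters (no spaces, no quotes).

Answer: R

Derivation:
Token 1: literal('N'). Output: "N"
Token 2: literal('A'). Output: "NA"
Token 3: literal('R'). Output: "NAR"
Token 4: backref(off=1, len=1). Buffer before: "NAR" (len 3)
  byte 1: read out[2]='R', append. Buffer now: "NARR"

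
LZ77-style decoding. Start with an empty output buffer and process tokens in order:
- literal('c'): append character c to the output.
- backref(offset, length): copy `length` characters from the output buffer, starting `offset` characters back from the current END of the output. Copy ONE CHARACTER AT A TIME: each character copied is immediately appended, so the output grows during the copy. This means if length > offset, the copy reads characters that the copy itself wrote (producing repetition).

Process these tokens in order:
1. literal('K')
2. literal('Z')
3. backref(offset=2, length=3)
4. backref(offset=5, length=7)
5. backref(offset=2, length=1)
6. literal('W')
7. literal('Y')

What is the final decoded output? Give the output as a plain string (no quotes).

Answer: KZKZKKZKZKKZKWY

Derivation:
Token 1: literal('K'). Output: "K"
Token 2: literal('Z'). Output: "KZ"
Token 3: backref(off=2, len=3) (overlapping!). Copied 'KZK' from pos 0. Output: "KZKZK"
Token 4: backref(off=5, len=7) (overlapping!). Copied 'KZKZKKZ' from pos 0. Output: "KZKZKKZKZKKZ"
Token 5: backref(off=2, len=1). Copied 'K' from pos 10. Output: "KZKZKKZKZKKZK"
Token 6: literal('W'). Output: "KZKZKKZKZKKZKW"
Token 7: literal('Y'). Output: "KZKZKKZKZKKZKWY"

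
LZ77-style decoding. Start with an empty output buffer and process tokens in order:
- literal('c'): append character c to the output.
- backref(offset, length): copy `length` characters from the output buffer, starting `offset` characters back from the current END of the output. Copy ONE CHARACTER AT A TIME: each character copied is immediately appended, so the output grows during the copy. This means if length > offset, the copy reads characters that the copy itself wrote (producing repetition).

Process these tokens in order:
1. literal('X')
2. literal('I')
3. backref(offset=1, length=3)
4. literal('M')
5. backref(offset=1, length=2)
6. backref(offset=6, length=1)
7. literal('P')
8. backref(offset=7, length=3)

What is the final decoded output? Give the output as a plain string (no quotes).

Answer: XIIIIMMMIPIIM

Derivation:
Token 1: literal('X'). Output: "X"
Token 2: literal('I'). Output: "XI"
Token 3: backref(off=1, len=3) (overlapping!). Copied 'III' from pos 1. Output: "XIIII"
Token 4: literal('M'). Output: "XIIIIM"
Token 5: backref(off=1, len=2) (overlapping!). Copied 'MM' from pos 5. Output: "XIIIIMMM"
Token 6: backref(off=6, len=1). Copied 'I' from pos 2. Output: "XIIIIMMMI"
Token 7: literal('P'). Output: "XIIIIMMMIP"
Token 8: backref(off=7, len=3). Copied 'IIM' from pos 3. Output: "XIIIIMMMIPIIM"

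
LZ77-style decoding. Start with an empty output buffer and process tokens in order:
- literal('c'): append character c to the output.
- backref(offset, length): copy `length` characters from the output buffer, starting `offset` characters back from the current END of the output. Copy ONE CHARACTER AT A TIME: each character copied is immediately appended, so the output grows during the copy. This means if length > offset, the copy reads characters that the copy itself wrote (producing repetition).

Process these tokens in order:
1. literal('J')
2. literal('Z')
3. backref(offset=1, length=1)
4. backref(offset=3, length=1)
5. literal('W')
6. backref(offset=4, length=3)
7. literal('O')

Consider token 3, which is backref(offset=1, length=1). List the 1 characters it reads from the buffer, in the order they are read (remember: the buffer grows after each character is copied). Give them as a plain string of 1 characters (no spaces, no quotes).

Answer: Z

Derivation:
Token 1: literal('J'). Output: "J"
Token 2: literal('Z'). Output: "JZ"
Token 3: backref(off=1, len=1). Buffer before: "JZ" (len 2)
  byte 1: read out[1]='Z', append. Buffer now: "JZZ"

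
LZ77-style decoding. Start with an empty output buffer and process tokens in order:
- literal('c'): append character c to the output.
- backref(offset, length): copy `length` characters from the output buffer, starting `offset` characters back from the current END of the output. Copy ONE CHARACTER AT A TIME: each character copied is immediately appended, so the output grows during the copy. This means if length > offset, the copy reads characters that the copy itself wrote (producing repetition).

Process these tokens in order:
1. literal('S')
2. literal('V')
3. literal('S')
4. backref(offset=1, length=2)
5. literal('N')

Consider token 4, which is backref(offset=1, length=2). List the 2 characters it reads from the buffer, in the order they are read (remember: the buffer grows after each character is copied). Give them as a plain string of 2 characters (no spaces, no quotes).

Answer: SS

Derivation:
Token 1: literal('S'). Output: "S"
Token 2: literal('V'). Output: "SV"
Token 3: literal('S'). Output: "SVS"
Token 4: backref(off=1, len=2). Buffer before: "SVS" (len 3)
  byte 1: read out[2]='S', append. Buffer now: "SVSS"
  byte 2: read out[3]='S', append. Buffer now: "SVSSS"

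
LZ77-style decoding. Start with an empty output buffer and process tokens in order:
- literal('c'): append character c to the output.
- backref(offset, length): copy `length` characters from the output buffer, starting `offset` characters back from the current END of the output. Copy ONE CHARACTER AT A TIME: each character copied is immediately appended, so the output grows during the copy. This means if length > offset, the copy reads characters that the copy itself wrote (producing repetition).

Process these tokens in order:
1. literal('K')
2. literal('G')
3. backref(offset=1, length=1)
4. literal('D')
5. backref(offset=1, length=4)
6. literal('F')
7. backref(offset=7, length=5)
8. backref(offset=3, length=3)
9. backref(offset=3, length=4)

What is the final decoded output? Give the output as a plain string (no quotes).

Answer: KGGDDDDDFGDDDDDDDDDDD

Derivation:
Token 1: literal('K'). Output: "K"
Token 2: literal('G'). Output: "KG"
Token 3: backref(off=1, len=1). Copied 'G' from pos 1. Output: "KGG"
Token 4: literal('D'). Output: "KGGD"
Token 5: backref(off=1, len=4) (overlapping!). Copied 'DDDD' from pos 3. Output: "KGGDDDDD"
Token 6: literal('F'). Output: "KGGDDDDDF"
Token 7: backref(off=7, len=5). Copied 'GDDDD' from pos 2. Output: "KGGDDDDDFGDDDD"
Token 8: backref(off=3, len=3). Copied 'DDD' from pos 11. Output: "KGGDDDDDFGDDDDDDD"
Token 9: backref(off=3, len=4) (overlapping!). Copied 'DDDD' from pos 14. Output: "KGGDDDDDFGDDDDDDDDDDD"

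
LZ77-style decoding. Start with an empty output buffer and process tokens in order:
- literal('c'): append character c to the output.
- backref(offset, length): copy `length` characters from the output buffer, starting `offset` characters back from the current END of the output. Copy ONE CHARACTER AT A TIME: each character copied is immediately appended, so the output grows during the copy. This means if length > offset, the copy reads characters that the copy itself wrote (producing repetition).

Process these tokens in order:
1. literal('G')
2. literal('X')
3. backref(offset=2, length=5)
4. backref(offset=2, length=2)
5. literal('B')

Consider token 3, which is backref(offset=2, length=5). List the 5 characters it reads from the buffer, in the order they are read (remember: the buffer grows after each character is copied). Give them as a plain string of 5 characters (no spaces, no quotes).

Answer: GXGXG

Derivation:
Token 1: literal('G'). Output: "G"
Token 2: literal('X'). Output: "GX"
Token 3: backref(off=2, len=5). Buffer before: "GX" (len 2)
  byte 1: read out[0]='G', append. Buffer now: "GXG"
  byte 2: read out[1]='X', append. Buffer now: "GXGX"
  byte 3: read out[2]='G', append. Buffer now: "GXGXG"
  byte 4: read out[3]='X', append. Buffer now: "GXGXGX"
  byte 5: read out[4]='G', append. Buffer now: "GXGXGXG"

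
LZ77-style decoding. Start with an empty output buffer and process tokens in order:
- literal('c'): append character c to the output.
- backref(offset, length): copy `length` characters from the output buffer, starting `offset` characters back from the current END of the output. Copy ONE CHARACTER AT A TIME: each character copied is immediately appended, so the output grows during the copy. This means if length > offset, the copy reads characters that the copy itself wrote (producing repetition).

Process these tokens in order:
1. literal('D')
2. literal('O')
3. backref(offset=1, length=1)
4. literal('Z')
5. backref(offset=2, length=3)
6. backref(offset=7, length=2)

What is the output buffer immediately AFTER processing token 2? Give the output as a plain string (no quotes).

Answer: DO

Derivation:
Token 1: literal('D'). Output: "D"
Token 2: literal('O'). Output: "DO"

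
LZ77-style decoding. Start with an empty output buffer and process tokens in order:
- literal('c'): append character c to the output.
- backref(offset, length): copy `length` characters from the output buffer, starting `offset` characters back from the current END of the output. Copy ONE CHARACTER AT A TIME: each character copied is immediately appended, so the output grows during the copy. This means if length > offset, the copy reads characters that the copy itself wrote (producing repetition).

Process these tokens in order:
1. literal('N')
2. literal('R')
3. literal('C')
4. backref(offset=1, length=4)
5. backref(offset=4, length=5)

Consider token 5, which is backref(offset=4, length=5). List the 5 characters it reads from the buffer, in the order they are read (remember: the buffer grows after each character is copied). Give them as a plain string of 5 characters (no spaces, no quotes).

Token 1: literal('N'). Output: "N"
Token 2: literal('R'). Output: "NR"
Token 3: literal('C'). Output: "NRC"
Token 4: backref(off=1, len=4) (overlapping!). Copied 'CCCC' from pos 2. Output: "NRCCCCC"
Token 5: backref(off=4, len=5). Buffer before: "NRCCCCC" (len 7)
  byte 1: read out[3]='C', append. Buffer now: "NRCCCCCC"
  byte 2: read out[4]='C', append. Buffer now: "NRCCCCCCC"
  byte 3: read out[5]='C', append. Buffer now: "NRCCCCCCCC"
  byte 4: read out[6]='C', append. Buffer now: "NRCCCCCCCCC"
  byte 5: read out[7]='C', append. Buffer now: "NRCCCCCCCCCC"

Answer: CCCCC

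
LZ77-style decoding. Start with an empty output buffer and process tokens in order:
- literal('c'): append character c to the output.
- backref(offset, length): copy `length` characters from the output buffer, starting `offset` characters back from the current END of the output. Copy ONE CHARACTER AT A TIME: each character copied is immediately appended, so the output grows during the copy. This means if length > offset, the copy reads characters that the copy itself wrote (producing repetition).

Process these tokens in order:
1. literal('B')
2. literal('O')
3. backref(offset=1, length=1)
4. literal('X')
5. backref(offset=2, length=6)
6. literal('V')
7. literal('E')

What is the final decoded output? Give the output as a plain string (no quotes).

Token 1: literal('B'). Output: "B"
Token 2: literal('O'). Output: "BO"
Token 3: backref(off=1, len=1). Copied 'O' from pos 1. Output: "BOO"
Token 4: literal('X'). Output: "BOOX"
Token 5: backref(off=2, len=6) (overlapping!). Copied 'OXOXOX' from pos 2. Output: "BOOXOXOXOX"
Token 6: literal('V'). Output: "BOOXOXOXOXV"
Token 7: literal('E'). Output: "BOOXOXOXOXVE"

Answer: BOOXOXOXOXVE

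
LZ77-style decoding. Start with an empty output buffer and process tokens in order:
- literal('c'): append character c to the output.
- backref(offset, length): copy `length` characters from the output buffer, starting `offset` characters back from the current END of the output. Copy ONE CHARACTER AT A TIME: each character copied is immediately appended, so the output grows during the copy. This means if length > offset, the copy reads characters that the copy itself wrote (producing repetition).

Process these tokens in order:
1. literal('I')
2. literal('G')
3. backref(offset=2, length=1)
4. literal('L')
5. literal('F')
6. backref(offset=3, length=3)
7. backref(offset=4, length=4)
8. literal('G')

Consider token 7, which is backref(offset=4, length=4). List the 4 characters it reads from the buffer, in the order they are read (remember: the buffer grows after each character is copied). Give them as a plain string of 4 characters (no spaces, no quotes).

Token 1: literal('I'). Output: "I"
Token 2: literal('G'). Output: "IG"
Token 3: backref(off=2, len=1). Copied 'I' from pos 0. Output: "IGI"
Token 4: literal('L'). Output: "IGIL"
Token 5: literal('F'). Output: "IGILF"
Token 6: backref(off=3, len=3). Copied 'ILF' from pos 2. Output: "IGILFILF"
Token 7: backref(off=4, len=4). Buffer before: "IGILFILF" (len 8)
  byte 1: read out[4]='F', append. Buffer now: "IGILFILFF"
  byte 2: read out[5]='I', append. Buffer now: "IGILFILFFI"
  byte 3: read out[6]='L', append. Buffer now: "IGILFILFFIL"
  byte 4: read out[7]='F', append. Buffer now: "IGILFILFFILF"

Answer: FILF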